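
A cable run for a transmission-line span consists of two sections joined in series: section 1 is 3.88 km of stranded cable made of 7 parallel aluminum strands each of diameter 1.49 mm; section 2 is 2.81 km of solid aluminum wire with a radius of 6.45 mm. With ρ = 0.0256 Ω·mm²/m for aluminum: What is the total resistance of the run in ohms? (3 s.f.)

8.69 Ω

ρ = 0.0256 Ω·mm²/m = 2.56×10^-8 Ω·m
Section 1: A_strand = π(7.4500e-04)² = 1.744e-06 m²; R₁ = ρL/(N·A_s) = (2.56×10^-8)(3880)/(7×1.744e-06) = 8.138 Ω
Section 2: A = πr² = π(6.4500e-03 m)² = 1.307e-04 m²
R₂ = (2.56×10^-8)(2810)/(1.307e-04) = 0.5504 Ω
R = R₁ + R₂ = 8.69 Ω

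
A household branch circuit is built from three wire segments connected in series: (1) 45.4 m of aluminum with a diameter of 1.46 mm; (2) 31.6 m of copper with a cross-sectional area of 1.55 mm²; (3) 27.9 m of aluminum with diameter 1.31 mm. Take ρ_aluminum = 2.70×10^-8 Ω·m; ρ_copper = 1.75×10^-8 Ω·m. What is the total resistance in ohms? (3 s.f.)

1.65 Ω

Seg 1: A = π(d/2)² = π(7.3000e-04 m)² = 1.674e-06 m²
R_1 = (2.70×10^-8)(45.4)/(1.674e-06) = 0.7322 Ω
Seg 2: A = 1.55 mm² = 1.550e-06 m²
R_2 = (1.75×10^-8)(31.6)/(1.550e-06) = 0.3568 Ω
Seg 3: A = π(d/2)² = π(6.5500e-04 m)² = 1.348e-06 m²
R_3 = (2.70×10^-8)(27.9)/(1.348e-06) = 0.5589 Ω
R_total = R_1 + R_2 + R_3 = 1.65 Ω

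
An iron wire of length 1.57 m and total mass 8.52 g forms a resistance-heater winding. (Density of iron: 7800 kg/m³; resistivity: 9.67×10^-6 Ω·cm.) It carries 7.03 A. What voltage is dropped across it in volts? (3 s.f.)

ρ = 9.67×10^-6 Ω·cm = 9.67×10^-8 Ω·m
A = m/(density·L) = 0.00852/(7800×1.57) = 6.9574e-07 m²
R = ρL/A = (9.67×10^-8)(1.57)/(6.9574e-07) = 0.2182 Ω
V = IR = 7.03 × 0.2182 = 1.53 V

1.53 V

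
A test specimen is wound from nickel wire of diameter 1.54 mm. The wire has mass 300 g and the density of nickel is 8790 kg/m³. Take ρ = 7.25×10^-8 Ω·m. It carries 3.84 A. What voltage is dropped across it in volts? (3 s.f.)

2.74 V

A = π(d/2)² = π(7.7000e-04 m)² = 1.8627e-06 m²
L = m/(density·A) = 0.3/(8790×1.8627e-06) = 18.32 m
R = ρL/A = (7.25×10^-8)(18.32)/(1.8627e-06) = 0.7132 Ω
V = IR = 3.84 × 0.7132 = 2.74 V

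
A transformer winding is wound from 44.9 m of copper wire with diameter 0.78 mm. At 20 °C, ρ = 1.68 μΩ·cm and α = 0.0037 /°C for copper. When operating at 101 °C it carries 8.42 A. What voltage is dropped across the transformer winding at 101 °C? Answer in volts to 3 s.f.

17.3 V

ρ = 1.68 μΩ·cm = 1.68×10^-8 Ω·m
A = π(d/2)² = π(3.9000e-04 m)² = 4.778e-07 m²
R₍20₎ = ρL/A = (1.68×10^-8)(44.9)/(4.778e-07) = 1.579 Ω
R₍101₎ = R₍20₎(1 + αΔT) = 1.579 × (1 + 0.0037×81) = 2.052 Ω
V = IR = 8.42 × 2.052 = 17.3 V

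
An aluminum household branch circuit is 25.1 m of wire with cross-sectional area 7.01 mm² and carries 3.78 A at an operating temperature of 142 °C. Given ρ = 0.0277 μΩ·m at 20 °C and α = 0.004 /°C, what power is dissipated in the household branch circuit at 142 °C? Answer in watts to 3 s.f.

ρ = 0.0277 μΩ·m = 2.77×10^-8 Ω·m
A = 7.01 mm² = 7.010e-06 m²
R₍20₎ = ρL/A = (2.77×10^-8)(25.1)/(7.010e-06) = 0.09918 Ω
R₍142₎ = R₍20₎(1 + αΔT) = 0.09918 × (1 + 0.004×122) = 0.1476 Ω
P = I²R = (3.78)² × 0.1476 = 2.11 W

2.11 W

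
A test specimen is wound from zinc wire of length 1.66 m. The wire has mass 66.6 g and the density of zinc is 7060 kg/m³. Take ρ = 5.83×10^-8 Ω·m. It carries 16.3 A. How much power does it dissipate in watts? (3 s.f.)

4.52 W

A = m/(density·L) = 0.0666/(7060×1.66) = 5.6828e-06 m²
R = ρL/A = (5.83×10^-8)(1.66)/(5.6828e-06) = 0.01703 Ω
P = I²R = (16.3)² × 0.01703 = 4.52 W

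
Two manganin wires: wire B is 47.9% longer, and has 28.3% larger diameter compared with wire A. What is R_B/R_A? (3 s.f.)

R ∝ L/d², so R_B/R_A = (1 + 47.9/100) × (1 + 28.3/100)⁻²
= 1.479 × 0.6075 = 0.898

0.898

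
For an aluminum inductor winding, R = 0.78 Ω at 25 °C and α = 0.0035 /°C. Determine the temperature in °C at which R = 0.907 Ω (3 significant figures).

71.5 °C

R = R₀(1 + α(T − T₀)) ⇒ T = T₀ + (R/R₀ − 1)/α
T = 25 + (0.907/0.78 − 1)/0.0035 = 25 + (0.1628)/0.0035 = 71.5 °C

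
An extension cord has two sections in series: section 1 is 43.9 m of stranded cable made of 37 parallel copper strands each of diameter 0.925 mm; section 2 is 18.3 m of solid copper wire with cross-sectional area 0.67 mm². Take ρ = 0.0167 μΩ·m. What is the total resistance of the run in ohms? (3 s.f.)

0.486 Ω

ρ = 0.0167 μΩ·m = 1.67×10^-8 Ω·m
Section 1: A_strand = π(4.6250e-04)² = 6.720e-07 m²; R₁ = ρL/(N·A_s) = (1.67×10^-8)(43.9)/(37×6.720e-07) = 0.02949 Ω
Section 2: A = 0.67 mm² = 6.700e-07 m²
R₂ = (1.67×10^-8)(18.3)/(6.700e-07) = 0.4561 Ω
R = R₁ + R₂ = 0.486 Ω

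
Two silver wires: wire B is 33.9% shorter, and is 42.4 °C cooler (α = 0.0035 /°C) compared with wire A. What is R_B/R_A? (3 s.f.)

R ∝ ρL/d² with ρ ∝ (1+αΔT), so R_B/R_A = (1 − 33.9/100) × (1 − 0.0035×42.4)
= 0.661 × 0.8516 = 0.563

0.563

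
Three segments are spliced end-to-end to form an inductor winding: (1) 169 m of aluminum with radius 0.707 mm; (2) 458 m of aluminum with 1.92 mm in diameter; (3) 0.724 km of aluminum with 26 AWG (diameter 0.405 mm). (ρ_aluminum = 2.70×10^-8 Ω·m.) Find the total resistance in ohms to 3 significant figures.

159 Ω

Seg 1: A = πr² = π(7.0700e-04 m)² = 1.570e-06 m²
R_1 = (2.70×10^-8)(169)/(1.570e-06) = 2.906 Ω
Seg 2: A = π(d/2)² = π(9.6000e-04 m)² = 2.895e-06 m²
R_2 = (2.70×10^-8)(458)/(2.895e-06) = 4.271 Ω
Seg 3: A = π(0.405/2 mm)² = π(2.0250e-04 m)² = 1.288e-07 m²
R_3 = (2.70×10^-8)(724)/(1.288e-07) = 151.7 Ω
R_total = R_1 + R_2 + R_3 = 159 Ω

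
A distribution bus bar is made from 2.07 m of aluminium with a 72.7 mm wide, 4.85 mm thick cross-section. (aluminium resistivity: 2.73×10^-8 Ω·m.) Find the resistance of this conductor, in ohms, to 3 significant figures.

1.60×10^-4 Ω

A = 72.7 × 4.85 mm² = 353 mm² = 3.526e-04 m²
R = ρL/A = (2.73×10^-8)(2.07 m)/(3.526e-04 m²) = 1.60×10^-4 Ω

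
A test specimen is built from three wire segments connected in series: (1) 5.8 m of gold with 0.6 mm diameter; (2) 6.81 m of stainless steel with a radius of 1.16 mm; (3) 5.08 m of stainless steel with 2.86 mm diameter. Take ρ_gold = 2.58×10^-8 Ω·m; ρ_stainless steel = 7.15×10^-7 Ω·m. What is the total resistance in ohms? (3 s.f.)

2.25 Ω

Seg 1: A = π(d/2)² = π(3.0000e-04 m)² = 2.827e-07 m²
R_1 = (2.58×10^-8)(5.8)/(2.827e-07) = 0.5292 Ω
Seg 2: A = πr² = π(1.1600e-03 m)² = 4.227e-06 m²
R_2 = (7.15×10^-7)(6.81)/(4.227e-06) = 1.152 Ω
Seg 3: A = π(d/2)² = π(1.4300e-03 m)² = 6.424e-06 m²
R_3 = (7.15×10^-7)(5.08)/(6.424e-06) = 0.5654 Ω
R_total = R_1 + R_2 + R_3 = 2.25 Ω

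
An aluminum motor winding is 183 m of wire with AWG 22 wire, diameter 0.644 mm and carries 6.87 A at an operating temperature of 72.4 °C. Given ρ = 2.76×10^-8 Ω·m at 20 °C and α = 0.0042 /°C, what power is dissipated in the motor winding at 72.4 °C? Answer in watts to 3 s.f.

A = π(0.644/2 mm)² = π(3.2200e-04 m)² = 3.257e-07 m²
R₍20₎ = ρL/A = (2.76×10^-8)(183)/(3.257e-07) = 15.51 Ω
R₍72.4₎ = R₍20₎(1 + αΔT) = 15.51 × (1 + 0.0042×52.4) = 18.92 Ω
P = I²R = (6.87)² × 18.92 = 893 W

893 W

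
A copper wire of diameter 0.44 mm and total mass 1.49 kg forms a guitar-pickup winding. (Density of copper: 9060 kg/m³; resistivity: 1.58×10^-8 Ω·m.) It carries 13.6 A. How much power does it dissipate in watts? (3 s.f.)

A = π(d/2)² = π(2.2000e-04 m)² = 1.5205e-07 m²
L = m/(density·A) = 1.49/(9060×1.5205e-07) = 1082 m
R = ρL/A = (1.58×10^-8)(1082)/(1.5205e-07) = 112.4 Ω
P = I²R = (13.6)² × 112.4 = 20800 W

20800 W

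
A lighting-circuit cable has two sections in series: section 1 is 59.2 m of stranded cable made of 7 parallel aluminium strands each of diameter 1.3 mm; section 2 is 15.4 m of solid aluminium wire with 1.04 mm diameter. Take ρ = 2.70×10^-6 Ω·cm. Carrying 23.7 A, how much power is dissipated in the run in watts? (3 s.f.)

ρ = 2.70×10^-6 Ω·cm = 2.70×10^-8 Ω·m
Section 1: A_strand = π(6.5000e-04)² = 1.327e-06 m²; R₁ = ρL/(N·A_s) = (2.70×10^-8)(59.2)/(7×1.327e-06) = 0.172 Ω
Section 2: A = π(d/2)² = π(5.2000e-04 m)² = 8.495e-07 m²
R₂ = (2.70×10^-8)(15.4)/(8.495e-07) = 0.4895 Ω
R = R₁ + R₂ = 0.6615 Ω
P = I²R = (23.7)² × 0.6615 = 372 W

372 W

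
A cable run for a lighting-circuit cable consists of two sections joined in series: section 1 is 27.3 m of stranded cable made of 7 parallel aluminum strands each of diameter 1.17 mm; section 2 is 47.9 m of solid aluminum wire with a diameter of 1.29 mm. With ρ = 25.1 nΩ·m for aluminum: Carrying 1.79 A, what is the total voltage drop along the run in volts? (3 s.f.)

ρ = 25.1 nΩ·m = 2.51×10^-8 Ω·m
Section 1: A_strand = π(5.8500e-04)² = 1.075e-06 m²; R₁ = ρL/(N·A_s) = (2.51×10^-8)(27.3)/(7×1.075e-06) = 0.09105 Ω
Section 2: A = π(d/2)² = π(6.4500e-04 m)² = 1.307e-06 m²
R₂ = (2.51×10^-8)(47.9)/(1.307e-06) = 0.9199 Ω
R = R₁ + R₂ = 1.011 Ω
V = IR = 1.79 × 1.011 = 1.81 V

1.81 V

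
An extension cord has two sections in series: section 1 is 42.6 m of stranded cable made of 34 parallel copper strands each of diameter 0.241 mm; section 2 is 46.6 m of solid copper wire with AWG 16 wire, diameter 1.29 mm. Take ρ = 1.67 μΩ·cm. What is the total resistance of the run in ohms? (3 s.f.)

ρ = 1.67 μΩ·cm = 1.67×10^-8 Ω·m
Section 1: A_strand = π(1.2050e-04)² = 4.562e-08 m²; R₁ = ρL/(N·A_s) = (1.67×10^-8)(42.6)/(34×4.562e-08) = 0.4587 Ω
Section 2: A = π(1.29/2 mm)² = π(6.4500e-04 m)² = 1.307e-06 m²
R₂ = (1.67×10^-8)(46.6)/(1.307e-06) = 0.5954 Ω
R = R₁ + R₂ = 1.05 Ω

1.05 Ω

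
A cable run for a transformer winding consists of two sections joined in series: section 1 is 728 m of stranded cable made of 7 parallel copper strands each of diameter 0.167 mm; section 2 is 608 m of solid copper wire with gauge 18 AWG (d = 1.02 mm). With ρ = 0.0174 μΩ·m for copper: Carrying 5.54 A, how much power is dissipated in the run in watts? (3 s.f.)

2930 W

ρ = 0.0174 μΩ·m = 1.74×10^-8 Ω·m
Section 1: A_strand = π(8.3500e-05)² = 2.190e-08 m²; R₁ = ρL/(N·A_s) = (1.74×10^-8)(728)/(7×2.190e-08) = 82.62 Ω
Section 2: A = π(1.02/2 mm)² = π(5.1000e-04 m)² = 8.171e-07 m²
R₂ = (1.74×10^-8)(608)/(8.171e-07) = 12.95 Ω
R = R₁ + R₂ = 95.56 Ω
P = I²R = (5.54)² × 95.56 = 2930 W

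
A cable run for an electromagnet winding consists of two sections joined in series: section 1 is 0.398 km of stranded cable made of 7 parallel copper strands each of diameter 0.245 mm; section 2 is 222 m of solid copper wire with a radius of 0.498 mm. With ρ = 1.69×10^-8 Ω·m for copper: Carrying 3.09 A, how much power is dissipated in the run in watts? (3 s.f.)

Section 1: A_strand = π(1.2250e-04)² = 4.714e-08 m²; R₁ = ρL/(N·A_s) = (1.69×10^-8)(398)/(7×4.714e-08) = 20.38 Ω
Section 2: A = πr² = π(4.9800e-04 m)² = 7.791e-07 m²
R₂ = (1.69×10^-8)(222)/(7.791e-07) = 4.815 Ω
R = R₁ + R₂ = 25.2 Ω
P = I²R = (3.09)² × 25.2 = 241 W

241 W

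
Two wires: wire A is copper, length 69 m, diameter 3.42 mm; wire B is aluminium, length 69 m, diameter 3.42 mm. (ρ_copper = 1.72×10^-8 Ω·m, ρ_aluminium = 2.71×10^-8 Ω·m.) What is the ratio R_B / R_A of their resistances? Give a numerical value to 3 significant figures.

1.58

R ∝ ρL/d², so R_B/R_A = (ρ_B/ρ_A)
= (2.71×10^-8/1.72×10^-8) = 1.58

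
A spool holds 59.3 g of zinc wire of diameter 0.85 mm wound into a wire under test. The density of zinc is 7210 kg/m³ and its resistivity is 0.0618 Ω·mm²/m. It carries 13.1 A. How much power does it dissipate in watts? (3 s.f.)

ρ = 0.0618 Ω·mm²/m = 6.18×10^-8 Ω·m
A = π(d/2)² = π(4.2500e-04 m)² = 5.6745e-07 m²
L = m/(density·A) = 0.0593/(7210×5.6745e-07) = 14.49 m
R = ρL/A = (6.18×10^-8)(14.49)/(5.6745e-07) = 1.579 Ω
P = I²R = (13.1)² × 1.579 = 271 W

271 W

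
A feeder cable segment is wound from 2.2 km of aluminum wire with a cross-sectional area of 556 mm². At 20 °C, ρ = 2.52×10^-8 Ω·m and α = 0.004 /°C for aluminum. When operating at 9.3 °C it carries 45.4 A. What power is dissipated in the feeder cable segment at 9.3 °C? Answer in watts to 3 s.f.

A = 556 mm² = 5.560e-04 m²
R₍20₎ = ρL/A = (2.52×10^-8)(2200)/(5.560e-04) = 0.09971 Ω
R₍9.3₎ = R₍20₎(1 + αΔT) = 0.09971 × (1 + 0.004×-10.7) = 0.09544 Ω
P = I²R = (45.4)² × 0.09544 = 197 W

197 W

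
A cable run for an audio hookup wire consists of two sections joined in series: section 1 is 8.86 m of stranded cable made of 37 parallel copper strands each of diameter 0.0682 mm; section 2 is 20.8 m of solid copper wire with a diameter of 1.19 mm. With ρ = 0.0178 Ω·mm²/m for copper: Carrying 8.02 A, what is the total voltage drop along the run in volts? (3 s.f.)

ρ = 0.0178 Ω·mm²/m = 1.78×10^-8 Ω·m
Section 1: A_strand = π(3.4100e-05)² = 3.653e-09 m²; R₁ = ρL/(N·A_s) = (1.78×10^-8)(8.86)/(37×3.653e-09) = 1.167 Ω
Section 2: A = π(d/2)² = π(5.9500e-04 m)² = 1.112e-06 m²
R₂ = (1.78×10^-8)(20.8)/(1.112e-06) = 0.3329 Ω
R = R₁ + R₂ = 1.5 Ω
V = IR = 8.02 × 1.5 = 12.0 V

12.0 V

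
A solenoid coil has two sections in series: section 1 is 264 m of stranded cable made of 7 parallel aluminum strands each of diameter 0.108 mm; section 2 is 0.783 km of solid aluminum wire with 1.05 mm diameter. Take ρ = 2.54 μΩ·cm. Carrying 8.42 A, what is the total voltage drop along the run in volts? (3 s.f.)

ρ = 2.54 μΩ·cm = 2.54×10^-8 Ω·m
Section 1: A_strand = π(5.4000e-05)² = 9.161e-09 m²; R₁ = ρL/(N·A_s) = (2.54×10^-8)(264)/(7×9.161e-09) = 104.6 Ω
Section 2: A = π(d/2)² = π(5.2500e-04 m)² = 8.659e-07 m²
R₂ = (2.54×10^-8)(783)/(8.659e-07) = 22.97 Ω
R = R₁ + R₂ = 127.5 Ω
V = IR = 8.42 × 127.5 = 1070 V

1070 V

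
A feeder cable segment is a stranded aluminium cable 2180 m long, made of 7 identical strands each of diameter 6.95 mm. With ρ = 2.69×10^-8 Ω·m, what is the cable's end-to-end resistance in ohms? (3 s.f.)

A_strand = π(3.4750e-03 m)² = 3.794e-05 m²
R_strand = ρL/A = (2.69×10^-8)(2180)/(3.794e-05) = 1.546 Ω
R_total = R_strand/N = 1.546/7 = 0.221 Ω

0.221 Ω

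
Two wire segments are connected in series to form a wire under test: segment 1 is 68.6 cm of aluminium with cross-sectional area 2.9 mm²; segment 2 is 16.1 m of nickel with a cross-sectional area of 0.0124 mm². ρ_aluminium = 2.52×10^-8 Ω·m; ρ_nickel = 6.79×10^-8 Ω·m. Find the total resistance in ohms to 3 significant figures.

Segment 1: A = 2.9 mm² = 2.900e-06 m²
R₁ = ρL/A = (2.52×10^-8)(0.686)/(2.900e-06) = 0.005961 Ω
Segment 2: A = 0.0124 mm² = 1.240e-08 m²
R₂ = (6.79×10^-8)(16.1)/(1.240e-08) = 88.16 Ω
R = R₁ + R₂ = 88.2 Ω

88.2 Ω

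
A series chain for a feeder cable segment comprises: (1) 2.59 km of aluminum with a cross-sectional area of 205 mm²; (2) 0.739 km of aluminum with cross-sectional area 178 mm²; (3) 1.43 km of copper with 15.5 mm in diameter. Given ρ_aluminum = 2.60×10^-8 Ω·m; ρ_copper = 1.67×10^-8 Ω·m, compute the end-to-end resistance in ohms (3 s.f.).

Seg 1: A = 205 mm² = 2.050e-04 m²
R_1 = (2.60×10^-8)(2590)/(2.050e-04) = 0.3285 Ω
Seg 2: A = 178 mm² = 1.780e-04 m²
R_2 = (2.60×10^-8)(739)/(1.780e-04) = 0.1079 Ω
Seg 3: A = π(d/2)² = π(7.7500e-03 m)² = 1.887e-04 m²
R_3 = (1.67×10^-8)(1430)/(1.887e-04) = 0.1266 Ω
R_total = R_1 + R_2 + R_3 = 0.563 Ω

0.563 Ω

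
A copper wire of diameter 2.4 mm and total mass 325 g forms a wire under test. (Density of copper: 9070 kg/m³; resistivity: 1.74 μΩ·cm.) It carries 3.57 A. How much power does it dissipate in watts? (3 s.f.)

ρ = 1.74 μΩ·cm = 1.74×10^-8 Ω·m
A = π(d/2)² = π(1.2000e-03 m)² = 4.5239e-06 m²
L = m/(density·A) = 0.325/(9070×4.5239e-06) = 7.921 m
R = ρL/A = (1.74×10^-8)(7.921)/(4.5239e-06) = 0.03046 Ω
P = I²R = (3.57)² × 0.03046 = 0.388 W

0.388 W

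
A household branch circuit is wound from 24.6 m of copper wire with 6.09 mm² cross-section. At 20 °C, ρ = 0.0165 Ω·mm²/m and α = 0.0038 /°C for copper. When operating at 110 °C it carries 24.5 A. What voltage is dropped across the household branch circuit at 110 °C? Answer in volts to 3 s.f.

ρ = 0.0165 Ω·mm²/m = 1.65×10^-8 Ω·m
A = 6.09 mm² = 6.090e-06 m²
R₍20₎ = ρL/A = (1.65×10^-8)(24.6)/(6.090e-06) = 0.06665 Ω
R₍110₎ = R₍20₎(1 + αΔT) = 0.06665 × (1 + 0.0038×90) = 0.08944 Ω
V = IR = 24.5 × 0.08944 = 2.19 V

2.19 V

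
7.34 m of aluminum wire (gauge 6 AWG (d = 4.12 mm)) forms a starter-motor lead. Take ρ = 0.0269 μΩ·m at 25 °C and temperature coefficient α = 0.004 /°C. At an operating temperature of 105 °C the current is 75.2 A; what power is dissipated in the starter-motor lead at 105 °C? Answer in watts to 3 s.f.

111 W

ρ = 0.0269 μΩ·m = 2.69×10^-8 Ω·m
A = π(4.12/2 mm)² = π(2.0600e-03 m)² = 1.333e-05 m²
R₍25₎ = ρL/A = (2.69×10^-8)(7.34)/(1.333e-05) = 0.01481 Ω
R₍105₎ = R₍25₎(1 + αΔT) = 0.01481 × (1 + 0.004×80) = 0.01955 Ω
P = I²R = (75.2)² × 0.01955 = 111 W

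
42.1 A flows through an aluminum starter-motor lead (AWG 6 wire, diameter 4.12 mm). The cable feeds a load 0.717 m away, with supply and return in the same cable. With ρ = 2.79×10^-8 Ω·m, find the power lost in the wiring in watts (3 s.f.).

5.32 W

A = π(4.12/2 mm)² = π(2.0600e-03 m)² = 1.333e-05 m²
Total conductor length (both ways) L = 2 × 0.717 = 1.434 m
R = ρL/A = (2.79×10^-8)(1.434)/(1.333e-05) = 0.003001 Ω
P = I²R = (42.1)² × 0.003001 = 5.32 W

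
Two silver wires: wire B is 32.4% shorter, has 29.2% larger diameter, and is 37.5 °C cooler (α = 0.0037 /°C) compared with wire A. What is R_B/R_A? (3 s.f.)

0.349

R ∝ ρL/d² with ρ ∝ (1+αΔT), so R_B/R_A = (1 − 32.4/100) × (1 + 29.2/100)⁻² × (1 − 0.0037×37.5)
= 0.676 × 0.5991 × 0.8612 = 0.349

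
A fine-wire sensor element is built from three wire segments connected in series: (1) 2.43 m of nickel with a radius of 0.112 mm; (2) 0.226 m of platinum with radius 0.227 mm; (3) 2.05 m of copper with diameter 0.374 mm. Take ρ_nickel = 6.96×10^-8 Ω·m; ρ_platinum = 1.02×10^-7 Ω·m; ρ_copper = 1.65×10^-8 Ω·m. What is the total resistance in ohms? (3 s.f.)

Seg 1: A = πr² = π(1.1200e-04 m)² = 3.941e-08 m²
R_1 = (6.96×10^-8)(2.43)/(3.941e-08) = 4.292 Ω
Seg 2: A = πr² = π(2.2700e-04 m)² = 1.619e-07 m²
R_2 = (1.02×10^-7)(0.226)/(1.619e-07) = 0.1424 Ω
Seg 3: A = π(d/2)² = π(1.8700e-04 m)² = 1.099e-07 m²
R_3 = (1.65×10^-8)(2.05)/(1.099e-07) = 0.3079 Ω
R_total = R_1 + R_2 + R_3 = 4.74 Ω

4.74 Ω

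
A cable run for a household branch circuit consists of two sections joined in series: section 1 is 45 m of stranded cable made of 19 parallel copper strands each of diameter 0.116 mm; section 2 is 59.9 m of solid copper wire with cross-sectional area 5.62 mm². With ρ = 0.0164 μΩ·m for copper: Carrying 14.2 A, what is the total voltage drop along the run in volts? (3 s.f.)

ρ = 0.0164 μΩ·m = 1.64×10^-8 Ω·m
Section 1: A_strand = π(5.8000e-05)² = 1.057e-08 m²; R₁ = ρL/(N·A_s) = (1.64×10^-8)(45)/(19×1.057e-08) = 3.675 Ω
Section 2: A = 5.62 mm² = 5.620e-06 m²
R₂ = (1.64×10^-8)(59.9)/(5.620e-06) = 0.1748 Ω
R = R₁ + R₂ = 3.85 Ω
V = IR = 14.2 × 3.85 = 54.7 V

54.7 V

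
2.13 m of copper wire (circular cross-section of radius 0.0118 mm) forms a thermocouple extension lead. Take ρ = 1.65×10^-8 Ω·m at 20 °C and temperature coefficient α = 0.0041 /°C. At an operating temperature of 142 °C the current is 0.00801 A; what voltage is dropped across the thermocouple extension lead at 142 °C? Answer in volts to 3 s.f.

0.965 V

A = πr² = π(1.1800e-05 m)² = 4.374e-10 m²
R₍20₎ = ρL/A = (1.65×10^-8)(2.13)/(4.374e-10) = 80.34 Ω
R₍142₎ = R₍20₎(1 + αΔT) = 80.34 × (1 + 0.0041×122) = 120.5 Ω
V = IR = 0.00801 × 120.5 = 0.965 V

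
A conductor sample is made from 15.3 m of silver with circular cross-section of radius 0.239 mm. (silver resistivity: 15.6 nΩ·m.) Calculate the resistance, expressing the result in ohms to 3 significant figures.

1.33 Ω

ρ = 15.6 nΩ·m = 1.56×10^-8 Ω·m
A = πr² = π(2.3900e-04 m)² = 1.795e-07 m²
R = ρL/A = (1.56×10^-8)(15.3 m)/(1.795e-07 m²) = 1.33 Ω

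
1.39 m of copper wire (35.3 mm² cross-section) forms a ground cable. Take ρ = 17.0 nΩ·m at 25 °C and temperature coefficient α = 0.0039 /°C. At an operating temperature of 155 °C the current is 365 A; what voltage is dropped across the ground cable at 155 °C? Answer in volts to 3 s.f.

0.368 V

ρ = 17.0 nΩ·m = 1.70×10^-8 Ω·m
A = 35.3 mm² = 3.530e-05 m²
R₍25₎ = ρL/A = (1.70×10^-8)(1.39)/(3.530e-05) = 6.694×10^-4 Ω
R₍155₎ = R₍25₎(1 + αΔT) = 6.694×10^-4 × (1 + 0.0039×130) = 0.001009 Ω
V = IR = 365 × 0.001009 = 0.368 V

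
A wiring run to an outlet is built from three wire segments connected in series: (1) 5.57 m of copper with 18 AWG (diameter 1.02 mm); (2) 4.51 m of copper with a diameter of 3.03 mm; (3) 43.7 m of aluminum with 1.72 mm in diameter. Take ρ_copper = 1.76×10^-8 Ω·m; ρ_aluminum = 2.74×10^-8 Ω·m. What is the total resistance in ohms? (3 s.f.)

Seg 1: A = π(1.02/2 mm)² = π(5.1000e-04 m)² = 8.171e-07 m²
R_1 = (1.76×10^-8)(5.57)/(8.171e-07) = 0.12 Ω
Seg 2: A = π(d/2)² = π(1.5150e-03 m)² = 7.211e-06 m²
R_2 = (1.76×10^-8)(4.51)/(7.211e-06) = 0.01101 Ω
Seg 3: A = π(d/2)² = π(8.6000e-04 m)² = 2.324e-06 m²
R_3 = (2.74×10^-8)(43.7)/(2.324e-06) = 0.5153 Ω
R_total = R_1 + R_2 + R_3 = 0.646 Ω

0.646 Ω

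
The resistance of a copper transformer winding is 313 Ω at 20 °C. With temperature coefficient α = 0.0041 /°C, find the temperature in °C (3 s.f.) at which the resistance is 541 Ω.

R = R₀(1 + α(T − T₀)) ⇒ T = T₀ + (R/R₀ − 1)/α
T = 20 + (541/313 − 1)/0.0041 = 20 + (0.7284)/0.0041 = 198 °C

198 °C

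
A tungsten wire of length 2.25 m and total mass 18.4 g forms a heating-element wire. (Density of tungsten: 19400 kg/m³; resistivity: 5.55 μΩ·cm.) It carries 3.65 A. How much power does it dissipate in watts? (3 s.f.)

ρ = 5.55 μΩ·cm = 5.55×10^-8 Ω·m
A = m/(density·L) = 0.0184/(19400×2.25) = 4.2153e-07 m²
R = ρL/A = (5.55×10^-8)(2.25)/(4.2153e-07) = 0.2962 Ω
P = I²R = (3.65)² × 0.2962 = 3.95 W

3.95 W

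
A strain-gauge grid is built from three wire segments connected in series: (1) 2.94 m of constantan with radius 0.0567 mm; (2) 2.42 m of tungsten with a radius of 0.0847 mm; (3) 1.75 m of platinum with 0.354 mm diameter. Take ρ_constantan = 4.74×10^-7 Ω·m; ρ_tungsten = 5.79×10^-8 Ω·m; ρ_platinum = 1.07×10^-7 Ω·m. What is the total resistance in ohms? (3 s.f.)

146 Ω

Seg 1: A = πr² = π(5.6700e-05 m)² = 1.010e-08 m²
R_1 = (4.74×10^-7)(2.94)/(1.010e-08) = 138 Ω
Seg 2: A = πr² = π(8.4700e-05 m)² = 2.254e-08 m²
R_2 = (5.79×10^-8)(2.42)/(2.254e-08) = 6.217 Ω
Seg 3: A = π(d/2)² = π(1.7700e-04 m)² = 9.842e-08 m²
R_3 = (1.07×10^-7)(1.75)/(9.842e-08) = 1.903 Ω
R_total = R_1 + R_2 + R_3 = 146 Ω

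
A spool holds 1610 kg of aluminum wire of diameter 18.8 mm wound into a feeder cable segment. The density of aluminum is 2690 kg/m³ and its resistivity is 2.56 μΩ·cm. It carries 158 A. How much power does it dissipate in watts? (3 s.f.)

ρ = 2.56 μΩ·cm = 2.56×10^-8 Ω·m
A = π(d/2)² = π(9.4000e-03 m)² = 2.7759e-04 m²
L = m/(density·A) = 1610/(2690×2.7759e-04) = 2156 m
R = ρL/A = (2.56×10^-8)(2156)/(2.7759e-04) = 0.1988 Ω
P = I²R = (158)² × 0.1988 = 4960 W

4960 W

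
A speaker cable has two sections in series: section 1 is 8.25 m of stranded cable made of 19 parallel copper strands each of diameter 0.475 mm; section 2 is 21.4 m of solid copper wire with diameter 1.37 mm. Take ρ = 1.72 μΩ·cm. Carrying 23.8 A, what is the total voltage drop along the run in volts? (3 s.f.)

ρ = 1.72 μΩ·cm = 1.72×10^-8 Ω·m
Section 1: A_strand = π(2.3750e-04)² = 1.772e-07 m²; R₁ = ρL/(N·A_s) = (1.72×10^-8)(8.25)/(19×1.772e-07) = 0.04215 Ω
Section 2: A = π(d/2)² = π(6.8500e-04 m)² = 1.474e-06 m²
R₂ = (1.72×10^-8)(21.4)/(1.474e-06) = 0.2497 Ω
R = R₁ + R₂ = 0.2918 Ω
V = IR = 23.8 × 0.2918 = 6.95 V

6.95 V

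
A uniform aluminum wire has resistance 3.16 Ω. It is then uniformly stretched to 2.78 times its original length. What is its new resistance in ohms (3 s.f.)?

Volume constant ⇒ A' = A/k with k = 2.78. R' = ρ(kL)/(A/k) = k²R.
R' = 7.728 × 3.16 = 24.4 Ω

24.4 Ω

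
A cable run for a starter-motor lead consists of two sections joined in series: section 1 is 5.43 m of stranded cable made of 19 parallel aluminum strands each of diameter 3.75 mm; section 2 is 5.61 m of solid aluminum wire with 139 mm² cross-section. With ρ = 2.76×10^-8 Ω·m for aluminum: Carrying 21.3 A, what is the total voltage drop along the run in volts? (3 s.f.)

0.0389 V

Section 1: A_strand = π(1.8750e-03)² = 1.104e-05 m²; R₁ = ρL/(N·A_s) = (2.76×10^-8)(5.43)/(19×1.104e-05) = 7.142×10^-4 Ω
Section 2: A = 139 mm² = 1.390e-04 m²
R₂ = (2.76×10^-8)(5.61)/(1.390e-04) = 0.001114 Ω
R = R₁ + R₂ = 0.001828 Ω
V = IR = 21.3 × 0.001828 = 0.0389 V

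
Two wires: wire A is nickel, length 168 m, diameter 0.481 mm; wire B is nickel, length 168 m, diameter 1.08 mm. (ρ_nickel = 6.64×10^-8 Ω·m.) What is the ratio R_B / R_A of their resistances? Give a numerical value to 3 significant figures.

0.198

R ∝ ρL/d², so R_B/R_A = (d_A/d_B)²
= (0.481/1.08)² = 0.198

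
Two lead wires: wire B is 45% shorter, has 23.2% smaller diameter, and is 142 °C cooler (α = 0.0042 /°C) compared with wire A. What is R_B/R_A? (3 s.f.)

0.376

R ∝ ρL/d² with ρ ∝ (1+αΔT), so R_B/R_A = (1 − 45/100) × (1 − 23.2/100)⁻² × (1 − 0.0042×142)
= 0.55 × 1.695 × 0.4036 = 0.376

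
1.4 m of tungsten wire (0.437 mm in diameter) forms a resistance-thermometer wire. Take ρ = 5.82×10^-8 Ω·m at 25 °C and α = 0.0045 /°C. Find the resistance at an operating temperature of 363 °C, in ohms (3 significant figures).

A = π(d/2)² = π(2.1850e-04 m)² = 1.500e-07 m²
R₍25°C₎ = ρL/A = (5.82×10^-8)(1.4)/(1.500e-07) = 0.5432 Ω
R = R₀(1 + αΔT) = 0.5432(1 + 0.0045×338) = 1.37 Ω

1.37 Ω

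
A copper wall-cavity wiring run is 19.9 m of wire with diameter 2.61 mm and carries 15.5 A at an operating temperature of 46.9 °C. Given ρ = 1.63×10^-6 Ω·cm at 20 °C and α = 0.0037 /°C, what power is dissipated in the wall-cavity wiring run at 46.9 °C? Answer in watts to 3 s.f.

16.0 W

ρ = 1.63×10^-6 Ω·cm = 1.63×10^-8 Ω·m
A = π(d/2)² = π(1.3050e-03 m)² = 5.350e-06 m²
R₍20₎ = ρL/A = (1.63×10^-8)(19.9)/(5.350e-06) = 0.06063 Ω
R₍46.9₎ = R₍20₎(1 + αΔT) = 0.06063 × (1 + 0.0037×26.9) = 0.06666 Ω
P = I²R = (15.5)² × 0.06666 = 16.0 W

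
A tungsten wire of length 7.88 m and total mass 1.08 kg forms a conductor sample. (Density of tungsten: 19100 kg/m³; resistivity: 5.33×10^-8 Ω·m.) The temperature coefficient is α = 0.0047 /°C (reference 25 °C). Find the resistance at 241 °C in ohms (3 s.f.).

A = m/(density·L) = 1.08/(19100×7.88) = 7.1757e-06 m²
R = ρL/A = (5.33×10^-8)(7.88)/(7.1757e-06) = 0.05853 Ω
R(241 °C) = 0.05853 × (1 + 0.0047×216) = 0.118 Ω

0.118 Ω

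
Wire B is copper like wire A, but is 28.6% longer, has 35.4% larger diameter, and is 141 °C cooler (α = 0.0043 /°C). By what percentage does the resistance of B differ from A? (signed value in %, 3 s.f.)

-72.4%

R ∝ ρL/d² with ρ ∝ (1+αΔT), so R_B/R_A = (1 + 28.6/100) × (1 + 35.4/100)⁻² × (1 − 0.0043×141)
= 1.286 × 0.5455 × 0.3937 = 0.2762
(R_B − R_A)/R_A = 0.2762 − 1 = -72.4%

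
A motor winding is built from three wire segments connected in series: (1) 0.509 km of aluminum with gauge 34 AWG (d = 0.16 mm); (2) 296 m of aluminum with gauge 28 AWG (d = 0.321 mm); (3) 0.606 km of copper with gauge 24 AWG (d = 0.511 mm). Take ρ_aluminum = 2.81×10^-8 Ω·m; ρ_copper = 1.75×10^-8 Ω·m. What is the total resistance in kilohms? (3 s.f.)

0.866 kΩ

Seg 1: A = π(0.16/2 mm)² = π(8.0000e-05 m)² = 2.011e-08 m²
R_1 = (2.81×10^-8)(509)/(2.011e-08) = 711.4 Ω
Seg 2: A = π(0.321/2 mm)² = π(1.6050e-04 m)² = 8.093e-08 m²
R_2 = (2.81×10^-8)(296)/(8.093e-08) = 102.8 Ω
Seg 3: A = π(0.511/2 mm)² = π(2.5550e-04 m)² = 2.051e-07 m²
R_3 = (1.75×10^-8)(606)/(2.051e-07) = 51.71 Ω
R_total = R_1 + R_2 + R_3 = 0.866 kΩ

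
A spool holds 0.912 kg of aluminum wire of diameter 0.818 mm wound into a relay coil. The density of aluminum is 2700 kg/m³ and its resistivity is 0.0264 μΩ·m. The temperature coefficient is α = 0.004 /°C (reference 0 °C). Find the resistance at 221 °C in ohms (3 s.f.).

60.8 Ω

ρ = 0.0264 μΩ·m = 2.64×10^-8 Ω·m
A = π(d/2)² = π(4.0900e-04 m)² = 5.2553e-07 m²
L = m/(density·A) = 0.912/(2700×5.2553e-07) = 642.7 m
R = ρL/A = (2.64×10^-8)(642.7)/(5.2553e-07) = 32.29 Ω
R(221 °C) = 32.29 × (1 + 0.004×221) = 60.8 Ω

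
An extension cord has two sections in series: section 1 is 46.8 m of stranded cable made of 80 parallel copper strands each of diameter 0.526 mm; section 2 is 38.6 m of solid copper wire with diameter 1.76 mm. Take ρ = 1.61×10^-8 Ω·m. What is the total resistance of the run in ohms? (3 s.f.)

Section 1: A_strand = π(2.6300e-04)² = 2.173e-07 m²; R₁ = ρL/(N·A_s) = (1.61×10^-8)(46.8)/(80×2.173e-07) = 0.04334 Ω
Section 2: A = π(d/2)² = π(8.8000e-04 m)² = 2.433e-06 m²
R₂ = (1.61×10^-8)(38.6)/(2.433e-06) = 0.2554 Ω
R = R₁ + R₂ = 0.299 Ω

0.299 Ω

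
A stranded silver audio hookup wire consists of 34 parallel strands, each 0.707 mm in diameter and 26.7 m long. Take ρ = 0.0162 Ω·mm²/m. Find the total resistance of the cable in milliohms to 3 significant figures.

32.4 mΩ

ρ = 0.0162 Ω·mm²/m = 1.62×10^-8 Ω·m
A_strand = π(3.5350e-04 m)² = 3.926e-07 m²
R_strand = ρL/A = (1.62×10^-8)(26.7)/(3.926e-07) = 1.102 Ω
R_total = R_strand/N = 1.102/34 = 32.4 mΩ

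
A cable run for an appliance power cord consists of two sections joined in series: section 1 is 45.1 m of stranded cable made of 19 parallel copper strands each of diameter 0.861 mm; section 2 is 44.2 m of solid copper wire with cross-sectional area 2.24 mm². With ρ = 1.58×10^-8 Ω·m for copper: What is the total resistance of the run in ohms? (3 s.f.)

0.376 Ω

Section 1: A_strand = π(4.3050e-04)² = 5.822e-07 m²; R₁ = ρL/(N·A_s) = (1.58×10^-8)(45.1)/(19×5.822e-07) = 0.06441 Ω
Section 2: A = 2.24 mm² = 2.240e-06 m²
R₂ = (1.58×10^-8)(44.2)/(2.240e-06) = 0.3118 Ω
R = R₁ + R₂ = 0.376 Ω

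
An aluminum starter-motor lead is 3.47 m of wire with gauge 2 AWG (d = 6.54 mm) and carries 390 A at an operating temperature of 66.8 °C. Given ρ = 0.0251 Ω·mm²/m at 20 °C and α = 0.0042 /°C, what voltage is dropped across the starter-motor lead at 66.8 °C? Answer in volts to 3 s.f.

ρ = 0.0251 Ω·mm²/m = 2.51×10^-8 Ω·m
A = π(6.54/2 mm)² = π(3.2700e-03 m)² = 3.359e-05 m²
R₍20₎ = ρL/A = (2.51×10^-8)(3.47)/(3.359e-05) = 0.002593 Ω
R₍66.8₎ = R₍20₎(1 + αΔT) = 0.002593 × (1 + 0.0042×46.8) = 0.003102 Ω
V = IR = 390 × 0.003102 = 1.21 V

1.21 V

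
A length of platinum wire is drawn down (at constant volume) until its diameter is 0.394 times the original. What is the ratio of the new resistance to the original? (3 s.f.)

41.5

Volume constant ⇒ L' = L/r² with r = 0.394. R' = ρL'/A' = ρ(L/r²)/(πr²d₀²/4) = R/r⁴.
Factor = 41.5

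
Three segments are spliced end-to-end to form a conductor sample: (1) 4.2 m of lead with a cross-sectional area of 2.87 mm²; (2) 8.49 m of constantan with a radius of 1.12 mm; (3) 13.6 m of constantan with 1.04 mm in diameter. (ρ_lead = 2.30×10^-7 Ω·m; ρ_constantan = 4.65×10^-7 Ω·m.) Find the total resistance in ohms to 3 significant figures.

Seg 1: A = 2.87 mm² = 2.870e-06 m²
R_1 = (2.30×10^-7)(4.2)/(2.870e-06) = 0.3366 Ω
Seg 2: A = πr² = π(1.1200e-03 m)² = 3.941e-06 m²
R_2 = (4.65×10^-7)(8.49)/(3.941e-06) = 1.002 Ω
Seg 3: A = π(d/2)² = π(5.2000e-04 m)² = 8.495e-07 m²
R_3 = (4.65×10^-7)(13.6)/(8.495e-07) = 7.444 Ω
R_total = R_1 + R_2 + R_3 = 8.78 Ω

8.78 Ω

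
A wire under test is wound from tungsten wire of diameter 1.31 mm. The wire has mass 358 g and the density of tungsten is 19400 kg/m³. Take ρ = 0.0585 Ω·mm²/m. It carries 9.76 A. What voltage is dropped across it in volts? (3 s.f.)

5.80 V

ρ = 0.0585 Ω·mm²/m = 5.85×10^-8 Ω·m
A = π(d/2)² = π(6.5500e-04 m)² = 1.3478e-06 m²
L = m/(density·A) = 0.358/(19400×1.3478e-06) = 13.69 m
R = ρL/A = (5.85×10^-8)(13.69)/(1.3478e-06) = 0.5943 Ω
V = IR = 9.76 × 0.5943 = 5.80 V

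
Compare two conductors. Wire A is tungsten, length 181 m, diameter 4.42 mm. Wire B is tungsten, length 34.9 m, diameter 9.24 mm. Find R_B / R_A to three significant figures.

R ∝ ρL/d², so R_B/R_A = (L_B/L_A) × (d_A/d_B)²
= (34.9/181) × (4.42/9.24)² = 0.0441

0.0441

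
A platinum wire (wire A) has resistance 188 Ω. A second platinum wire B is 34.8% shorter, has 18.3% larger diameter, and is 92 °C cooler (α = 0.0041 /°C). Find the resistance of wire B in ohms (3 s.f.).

R ∝ ρL/d² with ρ ∝ (1+αΔT), so R_B/R_A = (1 − 34.8/100) × (1 + 18.3/100)⁻² × (1 − 0.0041×92)
= 0.652 × 0.7146 × 0.6228 = 0.2902
R_B = 0.2902 × 188 = 54.5 Ω

54.5 Ω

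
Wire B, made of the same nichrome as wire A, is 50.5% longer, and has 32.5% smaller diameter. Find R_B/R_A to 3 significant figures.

R ∝ L/d², so R_B/R_A = (1 + 50.5/100) × (1 − 32.5/100)⁻²
= 1.505 × 2.195 = 3.30

3.30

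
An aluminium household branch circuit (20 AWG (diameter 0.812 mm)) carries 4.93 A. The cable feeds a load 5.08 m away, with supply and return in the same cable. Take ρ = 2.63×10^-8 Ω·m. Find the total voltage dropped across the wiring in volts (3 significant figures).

2.54 V

A = π(0.812/2 mm)² = π(4.0600e-04 m)² = 5.178e-07 m²
Total conductor length (both ways) L = 2 × 5.08 = 10.16 m
R = ρL/A = (2.63×10^-8)(10.16)/(5.178e-07) = 0.516 Ω
V = IR = 4.93 × 0.516 = 2.54 V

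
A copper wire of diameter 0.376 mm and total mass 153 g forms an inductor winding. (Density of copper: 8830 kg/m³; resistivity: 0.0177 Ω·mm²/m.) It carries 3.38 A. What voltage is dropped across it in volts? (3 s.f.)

84.1 V

ρ = 0.0177 Ω·mm²/m = 1.77×10^-8 Ω·m
A = π(d/2)² = π(1.8800e-04 m)² = 1.1104e-07 m²
L = m/(density·A) = 0.153/(8830×1.1104e-07) = 156.1 m
R = ρL/A = (1.77×10^-8)(156.1)/(1.1104e-07) = 24.88 Ω
V = IR = 3.38 × 24.88 = 84.1 V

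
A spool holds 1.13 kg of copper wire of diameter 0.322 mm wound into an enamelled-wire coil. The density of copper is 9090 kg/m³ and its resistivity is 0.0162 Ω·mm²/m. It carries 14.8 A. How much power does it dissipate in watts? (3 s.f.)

66500 W

ρ = 0.0162 Ω·mm²/m = 1.62×10^-8 Ω·m
A = π(d/2)² = π(1.6100e-04 m)² = 8.1433e-08 m²
L = m/(density·A) = 1.13/(9090×8.1433e-08) = 1527 m
R = ρL/A = (1.62×10^-8)(1527)/(8.1433e-08) = 303.7 Ω
P = I²R = (14.8)² × 303.7 = 66500 W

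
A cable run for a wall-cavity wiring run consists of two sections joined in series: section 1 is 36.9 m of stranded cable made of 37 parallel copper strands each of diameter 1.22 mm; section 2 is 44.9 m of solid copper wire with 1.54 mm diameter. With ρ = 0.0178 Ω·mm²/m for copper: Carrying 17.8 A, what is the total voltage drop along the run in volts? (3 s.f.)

7.91 V

ρ = 0.0178 Ω·mm²/m = 1.78×10^-8 Ω·m
Section 1: A_strand = π(6.1000e-04)² = 1.169e-06 m²; R₁ = ρL/(N·A_s) = (1.78×10^-8)(36.9)/(37×1.169e-06) = 0.01519 Ω
Section 2: A = π(d/2)² = π(7.7000e-04 m)² = 1.863e-06 m²
R₂ = (1.78×10^-8)(44.9)/(1.863e-06) = 0.4291 Ω
R = R₁ + R₂ = 0.4443 Ω
V = IR = 17.8 × 0.4443 = 7.91 V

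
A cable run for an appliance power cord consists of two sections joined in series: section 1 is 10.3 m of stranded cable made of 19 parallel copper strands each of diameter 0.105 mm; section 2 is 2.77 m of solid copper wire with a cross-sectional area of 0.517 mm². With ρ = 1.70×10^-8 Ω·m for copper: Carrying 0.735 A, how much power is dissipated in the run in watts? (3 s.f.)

0.624 W

Section 1: A_strand = π(5.2500e-05)² = 8.659e-09 m²; R₁ = ρL/(N·A_s) = (1.70×10^-8)(10.3)/(19×8.659e-09) = 1.064 Ω
Section 2: A = 0.517 mm² = 5.170e-07 m²
R₂ = (1.70×10^-8)(2.77)/(5.170e-07) = 0.09108 Ω
R = R₁ + R₂ = 1.155 Ω
P = I²R = (0.735)² × 1.155 = 0.624 W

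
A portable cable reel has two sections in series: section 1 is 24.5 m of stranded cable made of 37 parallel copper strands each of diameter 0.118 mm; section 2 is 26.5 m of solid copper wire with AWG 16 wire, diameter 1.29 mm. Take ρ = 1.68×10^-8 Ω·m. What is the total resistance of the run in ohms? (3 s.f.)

1.36 Ω

Section 1: A_strand = π(5.9000e-05)² = 1.094e-08 m²; R₁ = ρL/(N·A_s) = (1.68×10^-8)(24.5)/(37×1.094e-08) = 1.017 Ω
Section 2: A = π(1.29/2 mm)² = π(6.4500e-04 m)² = 1.307e-06 m²
R₂ = (1.68×10^-8)(26.5)/(1.307e-06) = 0.3406 Ω
R = R₁ + R₂ = 1.36 Ω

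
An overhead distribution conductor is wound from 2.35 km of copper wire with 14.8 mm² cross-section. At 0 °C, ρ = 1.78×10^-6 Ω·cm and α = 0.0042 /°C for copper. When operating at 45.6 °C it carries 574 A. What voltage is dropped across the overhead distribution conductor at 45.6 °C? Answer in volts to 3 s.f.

ρ = 1.78×10^-6 Ω·cm = 1.78×10^-8 Ω·m
A = 14.8 mm² = 1.480e-05 m²
R₍0₎ = ρL/A = (1.78×10^-8)(2350)/(1.480e-05) = 2.826 Ω
R₍45.6₎ = R₍0₎(1 + αΔT) = 2.826 × (1 + 0.0042×45.6) = 3.368 Ω
V = IR = 574 × 3.368 = 1930 V

1930 V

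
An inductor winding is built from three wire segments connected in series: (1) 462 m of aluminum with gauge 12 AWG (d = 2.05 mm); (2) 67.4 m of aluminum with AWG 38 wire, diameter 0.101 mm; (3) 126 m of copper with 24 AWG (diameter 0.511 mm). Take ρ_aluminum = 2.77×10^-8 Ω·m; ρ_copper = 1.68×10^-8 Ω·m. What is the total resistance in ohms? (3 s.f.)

247 Ω

Seg 1: A = π(2.05/2 mm)² = π(1.0250e-03 m)² = 3.301e-06 m²
R_1 = (2.77×10^-8)(462)/(3.301e-06) = 3.877 Ω
Seg 2: A = π(0.101/2 mm)² = π(5.0500e-05 m)² = 8.012e-09 m²
R_2 = (2.77×10^-8)(67.4)/(8.012e-09) = 233 Ω
Seg 3: A = π(0.511/2 mm)² = π(2.5550e-04 m)² = 2.051e-07 m²
R_3 = (1.68×10^-8)(126)/(2.051e-07) = 10.32 Ω
R_total = R_1 + R_2 + R_3 = 247 Ω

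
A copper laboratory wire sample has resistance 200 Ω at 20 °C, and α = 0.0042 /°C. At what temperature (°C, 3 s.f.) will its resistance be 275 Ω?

R = R₀(1 + α(T − T₀)) ⇒ T = T₀ + (R/R₀ − 1)/α
T = 20 + (275/200 − 1)/0.0042 = 20 + (0.375)/0.0042 = 109 °C

109 °C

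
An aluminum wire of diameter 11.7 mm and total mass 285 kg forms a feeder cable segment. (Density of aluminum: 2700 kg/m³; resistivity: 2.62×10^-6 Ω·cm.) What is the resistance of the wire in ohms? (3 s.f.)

ρ = 2.62×10^-6 Ω·cm = 2.62×10^-8 Ω·m
A = π(d/2)² = π(5.8500e-03 m)² = 1.0751e-04 m²
L = m/(density·A) = 285/(2700×1.0751e-04) = 981.8 m
R = ρL/A = (2.62×10^-8)(981.8)/(1.0751e-04) = 0.239 Ω

0.239 Ω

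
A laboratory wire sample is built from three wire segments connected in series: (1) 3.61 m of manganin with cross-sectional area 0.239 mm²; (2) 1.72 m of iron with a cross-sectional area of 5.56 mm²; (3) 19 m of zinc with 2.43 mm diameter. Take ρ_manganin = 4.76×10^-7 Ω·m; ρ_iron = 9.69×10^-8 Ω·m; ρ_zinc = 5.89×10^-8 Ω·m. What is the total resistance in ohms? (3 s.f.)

7.46 Ω

Seg 1: A = 0.239 mm² = 2.390e-07 m²
R_1 = (4.76×10^-7)(3.61)/(2.390e-07) = 7.19 Ω
Seg 2: A = 5.56 mm² = 5.560e-06 m²
R_2 = (9.69×10^-8)(1.72)/(5.560e-06) = 0.02998 Ω
Seg 3: A = π(d/2)² = π(1.2150e-03 m)² = 4.638e-06 m²
R_3 = (5.89×10^-8)(19)/(4.638e-06) = 0.2413 Ω
R_total = R_1 + R_2 + R_3 = 7.46 Ω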